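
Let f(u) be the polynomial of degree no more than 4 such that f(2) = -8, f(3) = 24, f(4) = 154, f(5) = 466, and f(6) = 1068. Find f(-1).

Write f(u) = au^4 + bu^3 + cu^2 + du + e. Substituting each data point gives a linear system:
  16a + 8b + 4c + 2d + e = -8
  81a + 27b + 9c + 3d + e = 24
  256a + 64b + 16c + 4d + e = 154
  625a + 125b + 25c + 5d + e = 466
  1296a + 216b + 36c + 6d + e = 1068
Solving the system yields a = 1, b = 0, c = -6, d = -3, e = 6.
So f(u) = u^4 - 6u^2 - 3u + 6.
Then f(-1) = 4.

4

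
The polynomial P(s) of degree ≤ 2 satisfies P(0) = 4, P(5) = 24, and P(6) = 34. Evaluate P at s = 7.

Using the Lagrange interpolation formula with nodes 0, 5, 6:
  L_0(s) = (s - 5)(s - 6) / 30
  L_1(s) = s(s - 6) / -5
  L_2(s) = s(s - 5) / 6
Then P(s) = 4·L_0(s) + 24·L_1(s) + 34·L_2(s).
Expanding and collecting terms gives P(s) = s^2 - s + 4.
Evaluating at s = 7: P(7) = 46.

46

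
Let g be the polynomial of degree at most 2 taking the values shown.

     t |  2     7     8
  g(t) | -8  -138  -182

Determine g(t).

g(t) = -3t^2 + t + 2

Write g(t) = at^2 + bt + c. Substituting each data point gives a linear system:
  4a + 2b + c = -8
  49a + 7b + c = -138
  64a + 8b + c = -182
Solving the system yields a = -3, b = 1, c = 2.
So g(t) = -3t^2 + t + 2.
Check: g(7) = -138. ✓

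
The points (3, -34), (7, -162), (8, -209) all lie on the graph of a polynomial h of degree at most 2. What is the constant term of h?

Write h(s) = as^2 + bs + c. Substituting each data point gives a linear system:
  9a + 3b + c = -34
  49a + 7b + c = -162
  64a + 8b + c = -209
Solving the system yields a = -3, b = -2, c = -1.
So h(s) = -3s² - 2s - 1.
The constant term is -1.

-1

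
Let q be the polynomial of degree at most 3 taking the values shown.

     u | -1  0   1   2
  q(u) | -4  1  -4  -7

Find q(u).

q(u) = 2u^3 - 5u^2 - 2u + 1

Write q(u) = au^3 + bu^2 + cu + d. Substituting each data point gives a linear system:
  -a + b - c + d = -4
  d = 1
  a + b + c + d = -4
  8a + 4b + 2c + d = -7
Solving the system yields a = 2, b = -5, c = -2, d = 1.
So q(u) = 2u^3 - 5u^2 - 2u + 1.
Check: q(0) = 1. ✓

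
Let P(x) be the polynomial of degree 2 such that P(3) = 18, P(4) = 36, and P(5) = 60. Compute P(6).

90

Write P(x) = ax^2 + bx + c. Substituting each data point gives a linear system:
  9a + 3b + c = 18
  16a + 4b + c = 36
  25a + 5b + c = 60
Solving the system yields a = 3, b = -3, c = 0.
So P(x) = 3x^2 - 3x.
Then P(6) = 90.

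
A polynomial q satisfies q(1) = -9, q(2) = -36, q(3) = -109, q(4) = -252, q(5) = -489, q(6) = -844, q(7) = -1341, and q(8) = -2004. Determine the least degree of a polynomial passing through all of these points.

Forward differences of the values at u = 1, 2, 3, 4, 5, 6, 7, 8:
  q  : -9  -36  -109  -252  -489  -844  -1341  -2004
  Δ  : -27  -73  -143  -237  -355  -497  -663
  Δ^2: -46  -70  -94  -118  -142  -166
  Δ^3: -24  -24  -24  -24  -24
  Δ^4: 0  0  0  0
  Δ^5: 0  0  0
  Δ^6: 0  0
  Δ^7: 0
The third differences are constant (-24) and nonzero, while all higher differences vanish, so the minimal degree is 3.

3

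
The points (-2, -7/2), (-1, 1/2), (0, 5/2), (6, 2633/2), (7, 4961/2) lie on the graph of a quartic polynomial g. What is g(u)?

g(u) = u^4 + u^3 - 5u^2 - 3u + 5/2

Write g(u) = au^4 + bu^3 + cu^2 + du + e. Substituting each data point gives a linear system:
  16a - 8b + 4c - 2d + e = -7/2
  a - b + c - d + e = 1/2
  e = 5/2
  1296a + 216b + 36c + 6d + e = 2633/2
  2401a + 343b + 49c + 7d + e = 4961/2
Solving the system yields a = 1, b = 1, c = -5, d = -3, e = 5/2.
So g(u) = u^4 + u^3 - 5u^2 - 3u + 5/2.
Check: g(-1) = 1/2. ✓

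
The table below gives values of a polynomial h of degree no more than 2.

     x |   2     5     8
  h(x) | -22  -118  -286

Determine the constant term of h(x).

Write h(x) = ax^2 + bx + c. Substituting each data point gives a linear system:
  4a + 2b + c = -22
  25a + 5b + c = -118
  64a + 8b + c = -286
Solving the system yields a = -4, b = -4, c = 2.
So h(x) = -4x^2 - 4x + 2.
The constant term is 2.

2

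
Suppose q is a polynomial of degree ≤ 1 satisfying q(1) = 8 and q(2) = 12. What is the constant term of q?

Write q(t) = at + b. Substituting each data point gives a linear system:
  a + b = 8
  2a + b = 12
Solving the system yields a = 4, b = 4.
So q(t) = 4t + 4.
The constant term is 4.

4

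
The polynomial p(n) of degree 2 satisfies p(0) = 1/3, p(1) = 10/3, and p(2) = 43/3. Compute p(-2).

Using the Lagrange interpolation formula with nodes 0, 1, 2:
  L_0(n) = (n - 1)(n - 2) / 2
  L_1(n) = n(n - 2) / -1
  L_2(n) = n(n - 1) / 2
Then p(n) = 1/3·L_0(n) + 10/3·L_1(n) + 43/3·L_2(n).
Expanding and collecting terms gives p(n) = 4n^2 - n + 1/3.
Evaluating at n = -2: p(-2) = 55/3.

55/3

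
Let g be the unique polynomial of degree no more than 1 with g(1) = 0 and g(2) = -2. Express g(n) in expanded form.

Write g(n) = an + b. Substituting each data point gives a linear system:
  a + b = 0
  2a + b = -2
Solving the system yields a = -2, b = 2.
So g(n) = -2n + 2.
Check: g(1) = 0. ✓

g(n) = -2n + 2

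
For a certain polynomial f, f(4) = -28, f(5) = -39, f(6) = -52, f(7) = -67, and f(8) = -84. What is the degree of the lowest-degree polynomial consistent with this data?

2

Forward differences of the values at t = 4, 5, 6, 7, 8:
  f  : -28  -39  -52  -67  -84
  Δ  : -11  -13  -15  -17
  Δ^2: -2  -2  -2
  Δ^3: 0  0
  Δ^4: 0
The second differences are constant (-2) and nonzero, while all higher differences vanish, so the minimal degree is 2.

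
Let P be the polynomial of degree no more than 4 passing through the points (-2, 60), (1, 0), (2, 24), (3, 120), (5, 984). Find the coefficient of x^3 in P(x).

Write P(x) = ax^4 + bx^3 + cx^2 + dx + e. Substituting each data point gives a linear system:
  16a - 8b + 4c - 2d + e = 60
  a + b + c + d + e = 0
  16a + 8b + 4c + 2d + e = 24
  81a + 27b + 9c + 3d + e = 120
  625a + 125b + 25c + 5d + e = 984
Solving the system yields a = 2, b = -3, c = 4, d = 3, e = -6.
So P(x) = 2x^4 - 3x^3 + 4x^2 + 3x - 6.
The coefficient of x^3 is -3.

-3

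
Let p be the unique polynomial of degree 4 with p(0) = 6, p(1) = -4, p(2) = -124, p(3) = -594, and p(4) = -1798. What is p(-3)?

-384

Write p(n) = an^4 + bn^3 + cn^2 + dn + e. Substituting each data point gives a linear system:
  e = 6
  a + b + c + d + e = -4
  16a + 8b + 4c + 2d + e = -124
  81a + 27b + 9c + 3d + e = -594
  256a + 64b + 16c + 4d + e = -1798
Solving the system yields a = -6, b = -4, c = -1, d = 1, e = 6.
So p(n) = -6n⁴ - 4n³ - n² + n + 6.
Then p(-3) = -384.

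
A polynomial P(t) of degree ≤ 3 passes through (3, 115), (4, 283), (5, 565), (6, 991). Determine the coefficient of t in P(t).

Write P(t) = at^3 + bt^2 + ct + d. Substituting each data point gives a linear system:
  27a + 9b + 3c + d = 115
  64a + 16b + 4c + d = 283
  125a + 25b + 5c + d = 565
  216a + 36b + 6c + d = 991
Solving the system yields a = 5, b = -3, c = 4, d = -5.
So P(t) = 5t^3 - 3t^2 + 4t - 5.
The coefficient of t is 4.

4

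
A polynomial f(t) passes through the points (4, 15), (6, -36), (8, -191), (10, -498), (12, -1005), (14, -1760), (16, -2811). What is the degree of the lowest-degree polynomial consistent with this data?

Forward differences of the values at t = 4, 6, 8, 10, 12, 14, 16:
  f  : 15  -36  -191  -498  -1005  -1760  -2811
  Δ  : -51  -155  -307  -507  -755  -1051
  Δ^2: -104  -152  -200  -248  -296
  Δ^3: -48  -48  -48  -48
  Δ^4: 0  0  0
  Δ^5: 0  0
  Δ^6: 0
The third differences are constant (-48) and nonzero, while all higher differences vanish, so the minimal degree is 3.

3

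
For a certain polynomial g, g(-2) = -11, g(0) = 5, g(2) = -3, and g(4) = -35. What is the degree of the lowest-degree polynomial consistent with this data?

Forward differences of the values at x = -2, 0, 2, 4:
  g  : -11  5  -3  -35
  Δ  : 16  -8  -32
  Δ^2: -24  -24
  Δ^3: 0
The second differences are constant (-24) and nonzero, while all higher differences vanish, so the minimal degree is 2.

2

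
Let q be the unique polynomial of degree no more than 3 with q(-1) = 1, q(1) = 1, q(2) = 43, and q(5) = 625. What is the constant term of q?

-5

Write q(s) = as^3 + bs^2 + cs + d. Substituting each data point gives a linear system:
  -a + b - c + d = 1
  a + b + c + d = 1
  8a + 4b + 2c + d = 43
  125a + 25b + 5c + d = 625
Solving the system yields a = 4, b = 6, c = -4, d = -5.
So q(s) = 4s³ + 6s² - 4s - 5.
The constant term is -5.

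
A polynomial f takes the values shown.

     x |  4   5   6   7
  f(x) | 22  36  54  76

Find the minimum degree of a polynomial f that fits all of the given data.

2

Forward differences of the values at x = 4, 5, 6, 7:
  f  : 22  36  54  76
  Δ  : 14  18  22
  Δ^2: 4  4
  Δ^3: 0
The second differences are constant (4) and nonzero, while all higher differences vanish, so the minimal degree is 2.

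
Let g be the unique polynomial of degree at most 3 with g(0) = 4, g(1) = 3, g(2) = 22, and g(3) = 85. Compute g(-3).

Forward differences of the values at x = 0, 1, 2, 3:
  g  : 4  3  22  85
  Δ  : -1  19  63
  Δ^2: 20  44
  Δ^3: 24
The third differences are constant, confirming degree 3.
Interpolating (Newton forward form) and evaluating at x = -3 gives g(-3) = -113.

-113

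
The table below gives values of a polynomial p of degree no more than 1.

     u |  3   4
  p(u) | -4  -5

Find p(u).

Using the Lagrange interpolation formula with nodes 3, 4:
  L_0(u) = (u - 4) / -1
  L_1(u) = (u - 3) / 1
Then p(u) = -4·L_0(u) - 5·L_1(u).
Expanding and collecting terms gives p(u) = -u - 1.
Check: p(3) = -4. ✓

p(u) = -u - 1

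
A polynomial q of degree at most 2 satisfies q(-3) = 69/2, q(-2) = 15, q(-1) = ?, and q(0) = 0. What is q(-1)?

The 3 known points determine the degree-2 polynomial uniquely.
Write q(x) = ax^2 + bx + c. Substituting each data point gives a linear system:
  9a - 3b + c = 69/2
  4a - 2b + c = 15
  c = 0
Solving the system yields a = 4, b = 1/2, c = 0.
So q(x) = 4x² + (1/2)x.
Then q(-1) = 7/2.

7/2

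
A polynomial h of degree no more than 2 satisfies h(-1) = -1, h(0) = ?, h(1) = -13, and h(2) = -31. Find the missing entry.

-3

On equispaced nodes a degree-2 polynomial has vanishing third forward difference, so
  - h(-1) + 3·h(0) - 3·h(1) + h(2) = 0.
Substituting the known values and solving for h(0):
  3·h(0) = -9
  h(0) = -3.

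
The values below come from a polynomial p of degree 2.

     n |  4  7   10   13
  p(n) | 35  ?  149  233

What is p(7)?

On equispaced nodes a degree-2 polynomial has vanishing third forward difference, so
  - p(4) + 3·p(7) - 3·p(10) + p(13) = 0.
Substituting the known values and solving for p(7):
  3·p(7) = 249
  p(7) = 83.

83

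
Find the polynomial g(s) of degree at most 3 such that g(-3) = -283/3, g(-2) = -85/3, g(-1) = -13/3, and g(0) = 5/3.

Write g(s) = as^3 + bs^2 + cs + d. Substituting each data point gives a linear system:
  -27a + 9b - 3c + d = -283/3
  -8a + 4b - 2c + d = -85/3
  -a + b - c + d = -13/3
  d = 5/3
Solving the system yields a = 4, b = 3, c = 5, d = 5/3.
So g(s) = 4s^3 + 3s^2 + 5s + 5/3.
Check: g(-3) = -283/3. ✓

g(s) = 4s^3 + 3s^2 + 5s + 5/3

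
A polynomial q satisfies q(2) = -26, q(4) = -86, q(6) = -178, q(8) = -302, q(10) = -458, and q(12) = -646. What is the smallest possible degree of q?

Forward differences of the values at u = 2, 4, 6, 8, 10, 12:
  q  : -26  -86  -178  -302  -458  -646
  Δ  : -60  -92  -124  -156  -188
  Δ^2: -32  -32  -32  -32
  Δ^3: 0  0  0
  Δ^4: 0  0
  Δ^5: 0
The second differences are constant (-32) and nonzero, while all higher differences vanish, so the minimal degree is 2.

2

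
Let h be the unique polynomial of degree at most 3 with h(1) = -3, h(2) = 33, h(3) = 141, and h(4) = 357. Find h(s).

h(s) = 6s^3 - 6s - 3

Write h(s) = as^3 + bs^2 + cs + d. Substituting each data point gives a linear system:
  a + b + c + d = -3
  8a + 4b + 2c + d = 33
  27a + 9b + 3c + d = 141
  64a + 16b + 4c + d = 357
Solving the system yields a = 6, b = 0, c = -6, d = -3.
So h(s) = 6s³ - 6s - 3.
Check: h(4) = 357. ✓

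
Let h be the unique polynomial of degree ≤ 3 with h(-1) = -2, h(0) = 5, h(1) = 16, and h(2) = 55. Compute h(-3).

Forward differences of the values at t = -1, 0, 1, 2:
  h  : -2  5  16  55
  Δ  : 7  11  39
  Δ^2: 4  28
  Δ^3: 24
The third differences are constant, confirming degree 3.
Interpolating (Newton forward form) and evaluating at t = -3 gives h(-3) = -100.

-100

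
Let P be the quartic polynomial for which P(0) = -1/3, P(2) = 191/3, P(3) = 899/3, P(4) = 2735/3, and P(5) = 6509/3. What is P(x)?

Write P(x) = ax^4 + bx^3 + cx^2 + dx + e. Substituting each data point gives a linear system:
  e = -1/3
  16a + 8b + 4c + 2d + e = 191/3
  81a + 27b + 9c + 3d + e = 899/3
  256a + 64b + 16c + 4d + e = 2735/3
  625a + 125b + 25c + 5d + e = 6509/3
Solving the system yields a = 3, b = 3, c = -4, d = 4, e = -1/3.
So P(x) = 3x⁴ + 3x³ - 4x² + 4x - 1/3.
Check: P(0) = -1/3. ✓

P(x) = 3x^4 + 3x^3 - 4x^2 + 4x - 1/3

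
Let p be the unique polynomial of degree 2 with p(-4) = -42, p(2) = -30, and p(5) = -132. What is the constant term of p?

Write p(s) = as^2 + bs + c. Substituting each data point gives a linear system:
  16a - 4b + c = -42
  4a + 2b + c = -30
  25a + 5b + c = -132
Solving the system yields a = -4, b = -6, c = -2.
So p(s) = -4s^2 - 6s - 2.
The constant term is -2.

-2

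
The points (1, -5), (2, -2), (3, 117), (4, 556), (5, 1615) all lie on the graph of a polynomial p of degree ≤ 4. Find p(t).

p(t) = 4t^4 - 6t^3 - 6t^2 + 3t

Write p(t) = at^4 + bt^3 + ct^2 + dt + e. Substituting each data point gives a linear system:
  a + b + c + d + e = -5
  16a + 8b + 4c + 2d + e = -2
  81a + 27b + 9c + 3d + e = 117
  256a + 64b + 16c + 4d + e = 556
  625a + 125b + 25c + 5d + e = 1615
Solving the system yields a = 4, b = -6, c = -6, d = 3, e = 0.
So p(t) = 4t^4 - 6t^3 - 6t^2 + 3t.
Check: p(3) = 117. ✓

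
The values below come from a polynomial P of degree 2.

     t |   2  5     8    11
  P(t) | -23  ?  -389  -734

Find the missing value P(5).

On equispaced nodes a degree-2 polynomial has vanishing third forward difference, so
  - P(2) + 3·P(5) - 3·P(8) + P(11) = 0.
Substituting the known values and solving for P(5):
  3·P(5) = -456
  P(5) = -152.

-152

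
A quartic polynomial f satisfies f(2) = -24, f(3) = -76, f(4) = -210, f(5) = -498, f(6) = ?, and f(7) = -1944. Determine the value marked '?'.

-1036

On equispaced nodes a degree-4 polynomial has vanishing fifth forward difference, so
  - f(2) + 5·f(3) - 10·f(4) + 10·f(5) - 5·f(6) + f(7) = 0.
Substituting the known values and solving for f(6):
  -5·f(6) = 5180
  f(6) = -1036.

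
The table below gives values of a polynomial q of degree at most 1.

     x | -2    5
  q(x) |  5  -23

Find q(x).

Using the Lagrange interpolation formula with nodes -2, 5:
  L_0(x) = (x - 5) / -7
  L_1(x) = (x + 2) / 7
Then q(x) = 5·L_0(x) - 23·L_1(x).
Expanding and collecting terms gives q(x) = -4x - 3.
Check: q(5) = -23. ✓

q(x) = -4x - 3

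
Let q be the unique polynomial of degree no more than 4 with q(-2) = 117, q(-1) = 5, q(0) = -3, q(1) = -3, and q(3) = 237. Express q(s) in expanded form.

Using the Lagrange interpolation formula with nodes -2, -1, 0, 1, 3:
  L_0(s) = (s + 1)s(s - 1)(s - 3) / 30
  L_1(s) = (s + 2)s(s - 1)(s - 3) / -8
  L_2(s) = (s + 2)(s + 1)(s - 1)(s - 3) / 6
  L_3(s) = (s + 2)(s + 1)s(s - 3) / -12
  L_4(s) = (s + 2)(s + 1)s(s - 1) / 120
Then q(s) = 117·L_0(s) + 5·L_1(s) - 3·L_2(s) - 3·L_3(s) + 237·L_4(s).
Expanding and collecting terms gives q(s) = 5s⁴ - 6s³ - s² + 2s - 3.
Check: q(-1) = 5. ✓

q(s) = 5s^4 - 6s^3 - s^2 + 2s - 3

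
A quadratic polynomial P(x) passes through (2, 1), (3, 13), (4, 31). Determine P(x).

Using the Lagrange interpolation formula with nodes 2, 3, 4:
  L_0(x) = (x - 3)(x - 4) / 2
  L_1(x) = (x - 2)(x - 4) / -1
  L_2(x) = (x - 2)(x - 3) / 2
Then P(x) = 1·L_0(x) + 13·L_1(x) + 31·L_2(x).
Expanding and collecting terms gives P(x) = 3x² - 3x - 5.
Check: P(2) = 1. ✓

P(x) = 3x^2 - 3x - 5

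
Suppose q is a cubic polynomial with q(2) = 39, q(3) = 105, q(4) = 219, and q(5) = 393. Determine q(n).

q(n) = 2n^3 + 6n^2 - 2n + 3

Write q(n) = an^3 + bn^2 + cn + d. Substituting each data point gives a linear system:
  8a + 4b + 2c + d = 39
  27a + 9b + 3c + d = 105
  64a + 16b + 4c + d = 219
  125a + 25b + 5c + d = 393
Solving the system yields a = 2, b = 6, c = -2, d = 3.
So q(n) = 2n^3 + 6n^2 - 2n + 3.
Check: q(4) = 219. ✓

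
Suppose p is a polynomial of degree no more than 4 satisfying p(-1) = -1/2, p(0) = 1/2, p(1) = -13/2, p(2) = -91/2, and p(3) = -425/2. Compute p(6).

-7043/2

Using the Lagrange interpolation formula with nodes -1, 0, 1, 2, 3:
  L_0(u) = u(u - 1)(u - 2)(u - 3) / 24
  L_1(u) = (u + 1)(u - 1)(u - 2)(u - 3) / -6
  L_2(u) = (u + 1)u(u - 2)(u - 3) / 4
  L_3(u) = (u + 1)u(u - 1)(u - 3) / -6
  L_4(u) = (u + 1)u(u - 1)(u - 2) / 24
Then p(u) = -1/2·L_0(u) + 1/2·L_1(u) - 13/2·L_2(u) - 91/2·L_3(u) - 425/2·L_4(u).
Expanding and collecting terms gives p(u) = -3u^4 + 2u^3 - u^2 - 5u + 1/2.
Evaluating at u = 6: p(6) = -7043/2.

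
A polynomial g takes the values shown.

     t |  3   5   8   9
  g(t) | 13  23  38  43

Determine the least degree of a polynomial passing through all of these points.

Divided differences on the nodes 3, 5, 8, 9:
  order 0: 13  23  38  43
  order 1: 5  5  5
  order 2: 0  0
  order 3: 0
The order-1 divided differences are all 5 (nonzero) and every higher order vanishes, so the data lies on a polynomial of degree exactly 1.

1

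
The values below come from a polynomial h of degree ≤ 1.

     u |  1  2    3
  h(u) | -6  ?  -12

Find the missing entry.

On equispaced nodes a degree-1 polynomial has vanishing second forward difference, so
  h(1) - 2·h(2) + h(3) = 0.
Substituting the known values and solving for h(2):
  -2·h(2) = 18
  h(2) = -9.

-9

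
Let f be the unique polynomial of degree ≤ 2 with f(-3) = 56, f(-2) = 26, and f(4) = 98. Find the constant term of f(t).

2

Write f(t) = at^2 + bt + c. Substituting each data point gives a linear system:
  9a - 3b + c = 56
  4a - 2b + c = 26
  16a + 4b + c = 98
Solving the system yields a = 6, b = 0, c = 2.
So f(t) = 6t^2 + 2.
The constant term is 2.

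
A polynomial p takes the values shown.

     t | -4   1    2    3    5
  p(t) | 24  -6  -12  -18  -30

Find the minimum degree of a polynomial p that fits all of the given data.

Divided differences on the nodes -4, 1, 2, 3, 5:
  order 0: 24  -6  -12  -18  -30
  order 1: -6  -6  -6  -6
  order 2: 0  0  0
  order 3: 0  0
  order 4: 0
The order-1 divided differences are all -6 (nonzero) and every higher order vanishes, so the data lies on a polynomial of degree exactly 1.

1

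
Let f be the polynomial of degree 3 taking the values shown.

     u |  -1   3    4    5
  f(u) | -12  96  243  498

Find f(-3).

-198

Write f(u) = au^3 + bu^2 + cu + d. Substituting each data point gives a linear system:
  -a + b - c + d = -12
  27a + 9b + 3c + d = 96
  64a + 16b + 4c + d = 243
  125a + 25b + 5c + d = 498
Solving the system yields a = 5, b = -6, c = 4, d = 3.
So f(u) = 5u^3 - 6u^2 + 4u + 3.
Then f(-3) = -198.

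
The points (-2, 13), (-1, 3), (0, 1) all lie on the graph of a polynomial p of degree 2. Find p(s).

p(s) = 4s^2 + 2s + 1

Write p(s) = as^2 + bs + c. Substituting each data point gives a linear system:
  4a - 2b + c = 13
  a - b + c = 3
  c = 1
Solving the system yields a = 4, b = 2, c = 1.
So p(s) = 4s² + 2s + 1.
Check: p(0) = 1. ✓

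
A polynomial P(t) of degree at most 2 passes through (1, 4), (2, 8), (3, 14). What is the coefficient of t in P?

Write P(t) = at^2 + bt + c. Substituting each data point gives a linear system:
  a + b + c = 4
  4a + 2b + c = 8
  9a + 3b + c = 14
Solving the system yields a = 1, b = 1, c = 2.
So P(t) = t² + t + 2.
The coefficient of t is 1.

1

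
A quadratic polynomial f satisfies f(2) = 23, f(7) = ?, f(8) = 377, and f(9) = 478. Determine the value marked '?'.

288

The 3 known points determine the degree-2 polynomial uniquely.
Write f(x) = ax^2 + bx + c. Substituting each data point gives a linear system:
  4a + 2b + c = 23
  64a + 8b + c = 377
  81a + 9b + c = 478
Solving the system yields a = 6, b = -1, c = 1.
So f(x) = 6x² - x + 1.
Then f(7) = 288.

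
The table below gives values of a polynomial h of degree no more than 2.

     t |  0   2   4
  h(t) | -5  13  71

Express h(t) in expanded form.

h(t) = 5t^2 - t - 5

Write h(t) = at^2 + bt + c. Substituting each data point gives a linear system:
  c = -5
  4a + 2b + c = 13
  16a + 4b + c = 71
Solving the system yields a = 5, b = -1, c = -5.
So h(t) = 5t^2 - t - 5.
Check: h(4) = 71. ✓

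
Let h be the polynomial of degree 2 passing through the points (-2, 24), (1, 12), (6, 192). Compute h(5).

136

Write h(n) = an^2 + bn + c. Substituting each data point gives a linear system:
  4a - 2b + c = 24
  a + b + c = 12
  36a + 6b + c = 192
Solving the system yields a = 5, b = 1, c = 6.
So h(n) = 5n^2 + n + 6.
Then h(5) = 136.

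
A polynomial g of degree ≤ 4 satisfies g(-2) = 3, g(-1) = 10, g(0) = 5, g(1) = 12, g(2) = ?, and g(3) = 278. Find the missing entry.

On equispaced nodes a degree-4 polynomial has vanishing fifth forward difference, so
  - g(-2) + 5·g(-1) - 10·g(0) + 10·g(1) - 5·g(2) + g(3) = 0.
Substituting the known values and solving for g(2):
  -5·g(2) = -395
  g(2) = 79.

79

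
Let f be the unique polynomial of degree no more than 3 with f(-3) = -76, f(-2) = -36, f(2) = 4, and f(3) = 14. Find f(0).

Using the Lagrange interpolation formula with nodes -3, -2, 2, 3:
  L_0(x) = (x + 2)(x - 2)(x - 3) / -30
  L_1(x) = (x + 3)(x - 2)(x - 3) / 20
  L_2(x) = (x + 3)(x + 2)(x - 3) / -20
  L_3(x) = (x + 3)(x + 2)(x - 2) / 30
Then f(x) = -76·L_0(x) - 36·L_1(x) + 4·L_2(x) + 14·L_3(x).
Expanding and collecting terms gives f(x) = x^3 - 3x^2 + 6x - 4.
Evaluating at x = 0: f(0) = -4.

-4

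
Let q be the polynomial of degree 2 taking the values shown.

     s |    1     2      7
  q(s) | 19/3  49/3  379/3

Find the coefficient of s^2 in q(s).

2

Write q(s) = as^2 + bs + c. Substituting each data point gives a linear system:
  a + b + c = 19/3
  4a + 2b + c = 49/3
  49a + 7b + c = 379/3
Solving the system yields a = 2, b = 4, c = 1/3.
So q(s) = 2s^2 + 4s + 1/3.
The leading coefficient is 2.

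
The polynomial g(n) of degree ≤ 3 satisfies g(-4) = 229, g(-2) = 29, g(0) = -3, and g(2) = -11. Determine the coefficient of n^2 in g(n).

Write g(n) = an^3 + bn^2 + cn + d. Substituting each data point gives a linear system:
  -64a + 16b - 4c + d = 229
  -8a + 4b - 2c + d = 29
  d = -3
  8a + 4b + 2c + d = -11
Solving the system yields a = -3, b = 3, c = 2, d = -3.
So g(n) = -3n^3 + 3n^2 + 2n - 3.
The coefficient of n^2 is 3.

3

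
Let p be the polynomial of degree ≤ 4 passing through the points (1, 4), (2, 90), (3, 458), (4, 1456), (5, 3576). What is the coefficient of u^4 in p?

6

Write p(u) = au^4 + bu^3 + cu^2 + du + e. Substituting each data point gives a linear system:
  a + b + c + d + e = 4
  16a + 8b + 4c + 2d + e = 90
  81a + 27b + 9c + 3d + e = 458
  256a + 64b + 16c + 4d + e = 1456
  625a + 125b + 25c + 5d + e = 3576
Solving the system yields a = 6, b = -2, c = 3, d = 1, e = -4.
So p(u) = 6u^4 - 2u^3 + 3u^2 + u - 4.
The leading coefficient is 6.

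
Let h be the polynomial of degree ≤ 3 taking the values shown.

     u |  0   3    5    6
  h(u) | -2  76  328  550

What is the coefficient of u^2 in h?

Write h(u) = au^3 + bu^2 + cu + d. Substituting each data point gives a linear system:
  d = -2
  27a + 9b + 3c + d = 76
  125a + 25b + 5c + d = 328
  216a + 36b + 6c + d = 550
Solving the system yields a = 2, b = 4, c = -4, d = -2.
So h(u) = 2u³ + 4u² - 4u - 2.
The coefficient of u^2 is 4.

4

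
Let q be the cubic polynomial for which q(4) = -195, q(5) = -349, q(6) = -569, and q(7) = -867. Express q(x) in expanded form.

q(x) = -2x^3 - 3x^2 - 5x + 1

Using the Lagrange interpolation formula with nodes 4, 5, 6, 7:
  L_0(x) = (x - 5)(x - 6)(x - 7) / -6
  L_1(x) = (x - 4)(x - 6)(x - 7) / 2
  L_2(x) = (x - 4)(x - 5)(x - 7) / -2
  L_3(x) = (x - 4)(x - 5)(x - 6) / 6
Then q(x) = -195·L_0(x) - 349·L_1(x) - 569·L_2(x) - 867·L_3(x).
Expanding and collecting terms gives q(x) = -2x³ - 3x² - 5x + 1.
Check: q(4) = -195. ✓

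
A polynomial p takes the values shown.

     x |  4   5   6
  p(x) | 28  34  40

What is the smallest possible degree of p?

Forward differences of the values at x = 4, 5, 6:
  p  : 28  34  40
  Δ  : 6  6
  Δ^2: 0
The first differences are constant (6) and nonzero, while all higher differences vanish, so the minimal degree is 1.

1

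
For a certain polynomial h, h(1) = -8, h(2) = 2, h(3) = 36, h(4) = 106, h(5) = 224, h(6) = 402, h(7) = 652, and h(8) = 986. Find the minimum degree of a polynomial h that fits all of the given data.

Forward differences of the values at n = 1, 2, 3, 4, 5, 6, 7, 8:
  h  : -8  2  36  106  224  402  652  986
  Δ  : 10  34  70  118  178  250  334
  Δ^2: 24  36  48  60  72  84
  Δ^3: 12  12  12  12  12
  Δ^4: 0  0  0  0
  Δ^5: 0  0  0
  Δ^6: 0  0
  Δ^7: 0
The third differences are constant (12) and nonzero, while all higher differences vanish, so the minimal degree is 3.

3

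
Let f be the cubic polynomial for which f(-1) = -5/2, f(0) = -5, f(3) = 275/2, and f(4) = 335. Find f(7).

3595/2

Write f(s) = as^3 + bs^2 + cs + d. Substituting each data point gives a linear system:
  -a + b - c + d = -5/2
  d = -5
  27a + 9b + 3c + d = 275/2
  64a + 16b + 4c + d = 335
Solving the system yields a = 5, b = 5/2, c = -5, d = -5.
So f(s) = 5s³ + (5/2)s² - 5s - 5.
Then f(7) = 3595/2.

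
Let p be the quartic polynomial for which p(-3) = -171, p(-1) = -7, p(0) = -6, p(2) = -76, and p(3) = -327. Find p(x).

p(x) = -3x^4 - 3x^3 + x - 6

Write p(x) = ax^4 + bx^3 + cx^2 + dx + e. Substituting each data point gives a linear system:
  81a - 27b + 9c - 3d + e = -171
  a - b + c - d + e = -7
  e = -6
  16a + 8b + 4c + 2d + e = -76
  81a + 27b + 9c + 3d + e = -327
Solving the system yields a = -3, b = -3, c = 0, d = 1, e = -6.
So p(x) = -3x⁴ - 3x³ + x - 6.
Check: p(3) = -327. ✓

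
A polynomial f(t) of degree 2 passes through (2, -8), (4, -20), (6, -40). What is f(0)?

Forward differences of the values at t = 2, 4, 6:
  f  : -8  -20  -40
  Δ  : -12  -20
  Δ^2: -8
The second differences are constant, confirming degree 2.
Interpolating (Newton forward form) and evaluating at t = 0 gives f(0) = -4.

-4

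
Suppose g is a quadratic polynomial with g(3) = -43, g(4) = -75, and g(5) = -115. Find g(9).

-355

Write g(s) = as^2 + bs + c. Substituting each data point gives a linear system:
  9a + 3b + c = -43
  16a + 4b + c = -75
  25a + 5b + c = -115
Solving the system yields a = -4, b = -4, c = 5.
So g(s) = -4s^2 - 4s + 5.
Then g(9) = -355.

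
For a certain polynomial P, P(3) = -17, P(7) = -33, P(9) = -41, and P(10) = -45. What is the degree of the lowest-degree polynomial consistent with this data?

Divided differences on the nodes 3, 7, 9, 10:
  order 0: -17  -33  -41  -45
  order 1: -4  -4  -4
  order 2: 0  0
  order 3: 0
The order-1 divided differences are all -4 (nonzero) and every higher order vanishes, so the data lies on a polynomial of degree exactly 1.

1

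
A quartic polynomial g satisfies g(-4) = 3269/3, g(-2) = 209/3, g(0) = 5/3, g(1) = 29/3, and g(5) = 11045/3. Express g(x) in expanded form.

g(x) = 5x^4 + 4x^3 + 3x^2 - 4x + 5/3

Write g(x) = ax^4 + bx^3 + cx^2 + dx + e. Substituting each data point gives a linear system:
  256a - 64b + 16c - 4d + e = 3269/3
  16a - 8b + 4c - 2d + e = 209/3
  e = 5/3
  a + b + c + d + e = 29/3
  625a + 125b + 25c + 5d + e = 11045/3
Solving the system yields a = 5, b = 4, c = 3, d = -4, e = 5/3.
So g(x) = 5x^4 + 4x^3 + 3x^2 - 4x + 5/3.
Check: g(-4) = 3269/3. ✓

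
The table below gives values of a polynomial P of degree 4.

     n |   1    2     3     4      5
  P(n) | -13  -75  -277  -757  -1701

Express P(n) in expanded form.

P(n) = -2n^4 - 3n^3 - 2n^2 - 5n - 1

Write P(n) = an^4 + bn^3 + cn^2 + dn + e. Substituting each data point gives a linear system:
  a + b + c + d + e = -13
  16a + 8b + 4c + 2d + e = -75
  81a + 27b + 9c + 3d + e = -277
  256a + 64b + 16c + 4d + e = -757
  625a + 125b + 25c + 5d + e = -1701
Solving the system yields a = -2, b = -3, c = -2, d = -5, e = -1.
So P(n) = -2n^4 - 3n^3 - 2n^2 - 5n - 1.
Check: P(1) = -13. ✓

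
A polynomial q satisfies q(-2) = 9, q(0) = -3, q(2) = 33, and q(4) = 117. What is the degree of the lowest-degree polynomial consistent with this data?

2

Forward differences of the values at u = -2, 0, 2, 4:
  q  : 9  -3  33  117
  Δ  : -12  36  84
  Δ^2: 48  48
  Δ^3: 0
The second differences are constant (48) and nonzero, while all higher differences vanish, so the minimal degree is 2.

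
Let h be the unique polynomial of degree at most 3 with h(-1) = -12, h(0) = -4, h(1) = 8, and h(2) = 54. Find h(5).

696

Forward differences of the values at x = -1, 0, 1, 2:
  h  : -12  -4  8  54
  Δ  : 8  12  46
  Δ^2: 4  34
  Δ^3: 30
The third differences are constant, confirming degree 3.
Interpolating (Newton forward form) and evaluating at x = 5 gives h(5) = 696.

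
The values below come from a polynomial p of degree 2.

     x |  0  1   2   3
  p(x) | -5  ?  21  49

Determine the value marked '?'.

On equispaced nodes a degree-2 polynomial has vanishing third forward difference, so
  - p(0) + 3·p(1) - 3·p(2) + p(3) = 0.
Substituting the known values and solving for p(1):
  3·p(1) = 9
  p(1) = 3.

3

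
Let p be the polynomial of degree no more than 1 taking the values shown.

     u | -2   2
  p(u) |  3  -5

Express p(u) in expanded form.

Write p(u) = au + b. Substituting each data point gives a linear system:
  -2a + b = 3
  2a + b = -5
Solving the system yields a = -2, b = -1.
So p(u) = -2u - 1.
Check: p(-2) = 3. ✓

p(u) = -2u - 1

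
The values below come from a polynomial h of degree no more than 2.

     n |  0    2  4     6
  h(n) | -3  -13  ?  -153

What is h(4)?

-63

On equispaced nodes a degree-2 polynomial has vanishing third forward difference, so
  - h(0) + 3·h(2) - 3·h(4) + h(6) = 0.
Substituting the known values and solving for h(4):
  -3·h(4) = 189
  h(4) = -63.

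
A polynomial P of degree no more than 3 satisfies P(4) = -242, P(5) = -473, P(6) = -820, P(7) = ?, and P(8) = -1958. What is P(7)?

-1307

The 4 known points determine the degree-3 polynomial uniquely.
Write P(u) = au^3 + bu^2 + cu + d. Substituting each data point gives a linear system:
  64a + 16b + 4c + d = -242
  125a + 25b + 5c + d = -473
  216a + 36b + 6c + d = -820
  512a + 64b + 8c + d = -1958
Solving the system yields a = -4, b = 2, c = -5, d = 2.
So P(u) = -4u^3 + 2u^2 - 5u + 2.
Then P(7) = -1307.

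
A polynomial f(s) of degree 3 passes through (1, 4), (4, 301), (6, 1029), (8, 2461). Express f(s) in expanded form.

f(s) = 5s^3 - 2s^2 + 4s - 3

Write f(s) = as^3 + bs^2 + cs + d. Substituting each data point gives a linear system:
  a + b + c + d = 4
  64a + 16b + 4c + d = 301
  216a + 36b + 6c + d = 1029
  512a + 64b + 8c + d = 2461
Solving the system yields a = 5, b = -2, c = 4, d = -3.
So f(s) = 5s³ - 2s² + 4s - 3.
Check: f(8) = 2461. ✓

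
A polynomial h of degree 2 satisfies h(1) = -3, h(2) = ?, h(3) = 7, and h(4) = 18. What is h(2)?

0

The 3 known points determine the degree-2 polynomial uniquely.
Write h(n) = an^2 + bn + c. Substituting each data point gives a linear system:
  a + b + c = -3
  9a + 3b + c = 7
  16a + 4b + c = 18
Solving the system yields a = 2, b = -3, c = -2.
So h(n) = 2n^2 - 3n - 2.
Then h(2) = 0.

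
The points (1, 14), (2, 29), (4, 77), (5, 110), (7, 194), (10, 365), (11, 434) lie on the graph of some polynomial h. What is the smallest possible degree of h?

Divided differences on the nodes 1, 2, 4, 5, 7, 10, 11:
  order 0: 14  29  77  110  194  365  434
  order 1: 15  24  33  42  57  69
  order 2: 3  3  3  3  3
  order 3: 0  0  0  0
  order 4: 0  0  0
  order 5: 0  0
  order 6: 0
The order-2 divided differences are all 3 (nonzero) and every higher order vanishes, so the data lies on a polynomial of degree exactly 2.

2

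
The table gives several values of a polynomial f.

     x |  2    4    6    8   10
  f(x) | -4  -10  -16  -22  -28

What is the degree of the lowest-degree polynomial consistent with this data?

1

Forward differences of the values at x = 2, 4, 6, 8, 10:
  f  : -4  -10  -16  -22  -28
  Δ  : -6  -6  -6  -6
  Δ^2: 0  0  0
  Δ^3: 0  0
  Δ^4: 0
The first differences are constant (-6) and nonzero, while all higher differences vanish, so the minimal degree is 1.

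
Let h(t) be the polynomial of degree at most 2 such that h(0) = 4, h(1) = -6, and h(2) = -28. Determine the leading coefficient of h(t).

-6

Write h(t) = at^2 + bt + c. Substituting each data point gives a linear system:
  c = 4
  a + b + c = -6
  4a + 2b + c = -28
Solving the system yields a = -6, b = -4, c = 4.
So h(t) = -6t^2 - 4t + 4.
The leading coefficient is -6.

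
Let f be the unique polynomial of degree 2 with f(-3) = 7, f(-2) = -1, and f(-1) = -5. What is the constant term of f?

Write f(x) = ax^2 + bx + c. Substituting each data point gives a linear system:
  9a - 3b + c = 7
  4a - 2b + c = -1
  a - b + c = -5
Solving the system yields a = 2, b = 2, c = -5.
So f(x) = 2x² + 2x - 5.
The constant term is -5.

-5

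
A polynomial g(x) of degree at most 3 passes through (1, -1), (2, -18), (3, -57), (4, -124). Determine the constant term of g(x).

Write g(x) = ax^3 + bx^2 + cx + d. Substituting each data point gives a linear system:
  a + b + c + d = -1
  8a + 4b + 2c + d = -18
  27a + 9b + 3c + d = -57
  64a + 16b + 4c + d = -124
Solving the system yields a = -1, b = -5, c = 5, d = 0.
So g(x) = -x³ - 5x² + 5x.
The constant term is 0.

0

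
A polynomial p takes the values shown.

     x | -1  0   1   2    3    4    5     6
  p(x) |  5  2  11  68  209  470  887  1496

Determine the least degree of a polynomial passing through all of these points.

Forward differences of the values at x = -1, 0, 1, 2, 3, 4, 5, 6:
  p  : 5  2  11  68  209  470  887  1496
  Δ  : -3  9  57  141  261  417  609
  Δ^2: 12  48  84  120  156  192
  Δ^3: 36  36  36  36  36
  Δ^4: 0  0  0  0
  Δ^5: 0  0  0
  Δ^6: 0  0
  Δ^7: 0
The third differences are constant (36) and nonzero, while all higher differences vanish, so the minimal degree is 3.

3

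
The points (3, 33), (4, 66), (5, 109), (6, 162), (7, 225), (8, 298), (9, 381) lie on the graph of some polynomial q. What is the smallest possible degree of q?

Forward differences of the values at x = 3, 4, 5, 6, 7, 8, 9:
  q  : 33  66  109  162  225  298  381
  Δ  : 33  43  53  63  73  83
  Δ^2: 10  10  10  10  10
  Δ^3: 0  0  0  0
  Δ^4: 0  0  0
  Δ^5: 0  0
  Δ^6: 0
The second differences are constant (10) and nonzero, while all higher differences vanish, so the minimal degree is 2.

2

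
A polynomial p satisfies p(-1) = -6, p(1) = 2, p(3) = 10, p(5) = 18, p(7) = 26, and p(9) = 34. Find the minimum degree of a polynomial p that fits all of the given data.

Forward differences of the values at s = -1, 1, 3, 5, 7, 9:
  p  : -6  2  10  18  26  34
  Δ  : 8  8  8  8  8
  Δ^2: 0  0  0  0
  Δ^3: 0  0  0
  Δ^4: 0  0
  Δ^5: 0
The first differences are constant (8) and nonzero, while all higher differences vanish, so the minimal degree is 1.

1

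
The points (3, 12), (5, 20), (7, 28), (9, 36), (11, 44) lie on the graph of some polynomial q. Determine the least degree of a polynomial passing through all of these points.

1

Forward differences of the values at t = 3, 5, 7, 9, 11:
  q  : 12  20  28  36  44
  Δ  : 8  8  8  8
  Δ^2: 0  0  0
  Δ^3: 0  0
  Δ^4: 0
The first differences are constant (8) and nonzero, while all higher differences vanish, so the minimal degree is 1.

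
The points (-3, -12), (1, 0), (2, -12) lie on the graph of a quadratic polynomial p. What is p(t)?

p(t) = -3t^2 - 3t + 6

Using the Lagrange interpolation formula with nodes -3, 1, 2:
  L_0(t) = (t - 1)(t - 2) / 20
  L_1(t) = (t + 3)(t - 2) / -4
  L_2(t) = (t + 3)(t - 1) / 5
Then p(t) = -12·L_0(t) + 0·L_1(t) - 12·L_2(t).
Expanding and collecting terms gives p(t) = -3t^2 - 3t + 6.
Check: p(-3) = -12. ✓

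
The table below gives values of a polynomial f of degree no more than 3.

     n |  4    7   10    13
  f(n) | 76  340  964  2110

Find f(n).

Using the Lagrange interpolation formula with nodes 4, 7, 10, 13:
  L_0(n) = (n - 7)(n - 10)(n - 13) / -162
  L_1(n) = (n - 4)(n - 10)(n - 13) / 54
  L_2(n) = (n - 4)(n - 7)(n - 13) / -54
  L_3(n) = (n - 4)(n - 7)(n - 10) / 162
Then f(n) = 76·L_0(n) + 340·L_1(n) + 964·L_2(n) + 2110·L_3(n).
Expanding and collecting terms gives f(n) = n^3 - n^2 + 6n + 4.
Check: f(4) = 76. ✓

f(n) = n^3 - n^2 + 6n + 4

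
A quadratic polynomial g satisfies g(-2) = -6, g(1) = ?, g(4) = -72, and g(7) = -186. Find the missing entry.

-12

The 3 known points determine the degree-2 polynomial uniquely.
Write g(s) = as^2 + bs + c. Substituting each data point gives a linear system:
  4a - 2b + c = -6
  16a + 4b + c = -72
  49a + 7b + c = -186
Solving the system yields a = -3, b = -5, c = -4.
So g(s) = -3s^2 - 5s - 4.
Then g(1) = -12.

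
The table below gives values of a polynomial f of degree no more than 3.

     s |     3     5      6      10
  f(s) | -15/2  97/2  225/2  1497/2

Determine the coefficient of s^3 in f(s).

Write f(s) = as^3 + bs^2 + cs + d. Substituting each data point gives a linear system:
  27a + 9b + 3c + d = -15/2
  125a + 25b + 5c + d = 97/2
  216a + 36b + 6c + d = 225/2
  1000a + 100b + 10c + d = 1497/2
Solving the system yields a = 1, b = -2, c = -5, d = -3/2.
So f(s) = s^3 - 2s^2 - 5s - 3/2.
The leading coefficient is 1.

1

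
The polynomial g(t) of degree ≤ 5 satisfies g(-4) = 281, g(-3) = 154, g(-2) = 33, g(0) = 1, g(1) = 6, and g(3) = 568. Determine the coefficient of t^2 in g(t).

-5

Write g(t) = at^5 + bt^4 + ct^3 + dt^2 + et + k. Substituting each data point gives a linear system:
  -1024a + 256b - 64c + 16d - 4e + k = 281
  -243a + 81b - 27c + 9d - 3e + k = 154
  -32a + 16b - 8c + 4d - 2e + k = 33
  k = 1
  a + b + c + d + e + k = 6
  243a + 81b + 27c + 9d + 3e + k = 568
Solving the system yields a = 1, b = 5, c = -2, d = -5, e = 6, k = 1.
So g(t) = t^5 + 5t^4 - 2t^3 - 5t^2 + 6t + 1.
The coefficient of t^2 is -5.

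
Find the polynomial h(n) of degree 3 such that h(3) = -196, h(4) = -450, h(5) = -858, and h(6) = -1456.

Using the Lagrange interpolation formula with nodes 3, 4, 5, 6:
  L_0(n) = (n - 4)(n - 5)(n - 6) / -6
  L_1(n) = (n - 3)(n - 5)(n - 6) / 2
  L_2(n) = (n - 3)(n - 4)(n - 6) / -2
  L_3(n) = (n - 3)(n - 4)(n - 5) / 6
Then h(n) = -196·L_0(n) - 450·L_1(n) - 858·L_2(n) - 1456·L_3(n).
Expanding and collecting terms gives h(n) = -6n³ - 5n² + 3n + 2.
Check: h(6) = -1456. ✓

h(n) = -6n^3 - 5n^2 + 3n + 2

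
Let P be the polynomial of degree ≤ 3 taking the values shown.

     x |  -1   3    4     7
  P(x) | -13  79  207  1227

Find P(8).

Using the Lagrange interpolation formula with nodes -1, 3, 4, 7:
  L_0(x) = (x - 3)(x - 4)(x - 7) / -160
  L_1(x) = (x + 1)(x - 4)(x - 7) / 16
  L_2(x) = (x + 1)(x - 3)(x - 7) / -15
  L_3(x) = (x + 1)(x - 3)(x - 4) / 96
Then P(x) = -13·L_0(x) + 79·L_1(x) + 207·L_2(x) + 1227·L_3(x).
Expanding and collecting terms gives P(x) = 4x³ - 3x² + x - 5.
Evaluating at x = 8: P(8) = 1859.

1859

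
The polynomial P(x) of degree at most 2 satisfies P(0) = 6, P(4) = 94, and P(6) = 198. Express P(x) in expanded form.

P(x) = 5x^2 + 2x + 6

Using the Lagrange interpolation formula with nodes 0, 4, 6:
  L_0(x) = (x - 4)(x - 6) / 24
  L_1(x) = x(x - 6) / -8
  L_2(x) = x(x - 4) / 12
Then P(x) = 6·L_0(x) + 94·L_1(x) + 198·L_2(x).
Expanding and collecting terms gives P(x) = 5x² + 2x + 6.
Check: P(0) = 6. ✓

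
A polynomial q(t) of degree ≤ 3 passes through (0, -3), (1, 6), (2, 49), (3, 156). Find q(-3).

-126

Write q(t) = at^3 + bt^2 + ct + d. Substituting each data point gives a linear system:
  d = -3
  a + b + c + d = 6
  8a + 4b + 2c + d = 49
  27a + 9b + 3c + d = 156
Solving the system yields a = 5, b = 2, c = 2, d = -3.
So q(t) = 5t^3 + 2t^2 + 2t - 3.
Then q(-3) = -126.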